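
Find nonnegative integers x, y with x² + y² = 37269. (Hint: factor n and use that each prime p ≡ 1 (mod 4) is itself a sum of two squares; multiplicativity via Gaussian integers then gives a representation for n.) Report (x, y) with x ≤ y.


Step 1: Factor n = 37269 = 3^2 · 41 · 101.
Step 2: Check the mod-4 condition on each prime factor: 3 ≡ 3 (mod 4), exponent 2 (must be even); 41 ≡ 1 (mod 4), exponent 1; 101 ≡ 1 (mod 4), exponent 1.
All primes ≡ 3 (mod 4) appear to even exponent (or don't appear), so by the two-squares theorem n IS expressible as a sum of two squares.
Step 3: Build a representation. Group n = k² · m with k = 3 and m = 41 · 101 = 4141 (a product of primes ≡ 1 (mod 4)); a representation of m scales to one of n via (k·x)² + (k·y)² = k²(x² + y²). Each prime p ≡ 1 (mod 4) is itself a sum of two squares; find a² by testing p − a² for a perfect square:
  41: 41 − 1² = 40, 41 − 2² = 37, 41 − 3² = 32, 41 − 4² = 25 = 5² ⇒ 41 = 4² + 5².
  101: 101 − 1² = 100 = 10² ⇒ 101 = 1² + 10².
  Combine using the Brahmagupta–Fibonacci identity (a² + b²)(c² + d²) = (ac − bd)² + (ad + bc)² = (ac + bd)² + (ad − bc)²:
  41 · 101 = 4141: from (4² + 5²)(1² + 10²), take (4·1 − 5·10, 4·10 + 5·1) = (4 − 50, 40 + 5) = (-46, 45); dropping signs (only squares matter) gives (46, 45); check 46² + 45² = 2116 + 2025 = 4141 ✓.
  Scale by k = 3: (3·46, 3·45) = (138, 135).
Step 4: Order so x ≤ y and verify: 135² + 138² = 18225 + 19044 = 37269 = n. ✓

n = 37269 = 135² + 138² (one valid representation with x ≤ y).


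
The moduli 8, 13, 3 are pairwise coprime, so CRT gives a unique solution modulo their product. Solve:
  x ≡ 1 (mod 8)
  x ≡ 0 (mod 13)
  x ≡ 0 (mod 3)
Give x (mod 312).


Moduli 8, 13, 3 are pairwise coprime; by CRT there is a unique solution modulo M = 8 · 13 · 3 = 312.
Solve pairwise, accumulating the modulus:
  Start with x ≡ 1 (mod 8).
  Combine with x ≡ 0 (mod 13): since gcd(8, 13) = 1, we get a unique residue mod 104.
    Write x = 1 + 8·t and substitute into x ≡ 0 (mod 13): 8·t ≡ 0 − 1 = -1 (mod 13).
    Reduce coefficients mod 13: 8·t ≡ 12 (mod 13).
    The inverse of 8 mod 13 is 5 (since 8·5 = 40 = 3·13 + 1), so t ≡ 5·12 = 60 ≡ 8 (mod 13).
    Then x = 1 + 8·8 = 65, valid modulo lcm(8, 13) = 104: x ≡ 65 (mod 104).
  Combine with x ≡ 0 (mod 3): since gcd(104, 3) = 1, we get a unique residue mod 312.
    Write x = 65 + 104·t and substitute into x ≡ 0 (mod 3): 104·t ≡ 0 − 65 = -65 (mod 3).
    Reduce coefficients mod 3: 2·t ≡ 1 (mod 3).
    The inverse of 2 mod 3 is 2 (since 2·2 = 4 = 1·3 + 1), so t ≡ 2·1 = 2 ≡ 2 (mod 3).
    Then x = 65 + 104·2 = 273, valid modulo lcm(104, 3) = 312: x ≡ 273 (mod 312).
Verify: 273 mod 8 = 1 ✓, 273 mod 13 = 0 ✓, 273 mod 3 = 0 ✓.

x ≡ 273 (mod 312).


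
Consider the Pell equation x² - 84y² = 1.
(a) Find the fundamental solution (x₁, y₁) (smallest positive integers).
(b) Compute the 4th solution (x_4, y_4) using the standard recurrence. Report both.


Step 1: Find the fundamental solution (x₁, y₁) of x² - 84y² = 1.
  Expand √84 as a continued fraction. a₀ = ⌊√84⌋ = 9; iterate m_{k+1} = d_k·a_k − m_k, d_{k+1} = (84 − m_{k+1}²)/d_k, a_{k+1} = ⌊(a₀ + m_{k+1})/d_{k+1}⌋ (starting m₀ = 0, d₀ = 1), with convergents p_k = a_k·p_{k-1} + p_{k-2}, q_k = a_k·q_{k-1} + q_{k-2} (p₋₁ = 1, q₋₁ = 0):
  k = 0: a₀ = 9; p₀/q₀ = 9/1; p₀² − 84·q₀² = 81 − 84 = -3.
  k = 1: m = 9, d = 3, a = ⌊(9 + 9)/3⌋ = 6; p/q = (6·9 + 1)/(6·1 + 0) = 55/6; p² − 84·q² = 3025 − 3024 = 1.
  The first convergent with p² − 84·q² = 1 gives the fundamental solution (x₁, y₁) = (55, 6).
Step 2: Apply the recurrence (x_{n+1}, y_{n+1}) = (x₁x_n + 84y₁y_n, x₁y_n + y₁x_n) repeatedly.
  From (x_1, y_1) = (55, 6): x_2 = 55·55 + 84·6·6 = 6049; y_2 = 55·6 + 6·55 = 660.
  From (x_2, y_2) = (6049, 660): x_3 = 55·6049 + 84·6·660 = 665335; y_3 = 55·660 + 6·6049 = 72594.
  From (x_3, y_3) = (665335, 72594): x_4 = 55·665335 + 84·6·72594 = 73180801; y_4 = 55·72594 + 6·665335 = 7984680.
Step 3: Verify x_4² - 84·y_4² = 5355429635001601 - 5355429635001600 = 1 (should be 1). ✓

(x_1, y_1) = (55, 6); (x_4, y_4) = (73180801, 7984680).


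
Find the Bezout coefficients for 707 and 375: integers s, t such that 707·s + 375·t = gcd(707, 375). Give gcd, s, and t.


Euclidean algorithm on (707, 375) — divide until remainder is 0:
  707 = 1 · 375 + 332
  375 = 1 · 332 + 43
  332 = 7 · 43 + 31
  43 = 1 · 31 + 12
  31 = 2 · 12 + 7
  12 = 1 · 7 + 5
  7 = 1 · 5 + 2
  5 = 2 · 2 + 1
  2 = 2 · 1 + 0
gcd(707, 375) = 1.
Track Bezout coefficients alongside the remainders: start with r₀ = 707 = a·1 + b·0 (s = 1, t = 0) and r₁ = 375 = a·0 + b·1 (s = 0, t = 1); each new remainder r_{k+1} = r_{k-1} − q_k·r_k inherits s_{k+1} = s_{k-1} − q_k·s_k, t_{k+1} = t_{k-1} − q_k·t_k, so r_k = a·s_k + b·t_k at every step:
  q = 1: r = 332, s = 1 − 1·0 = 1, t = 0 − 1·1 = -1  (check: 707·1 + 375·(-1) = 332)
  q = 1: r = 43, s = 0 − 1·1 = -1, t = 1 − 1·(-1) = 2  (check: 707·(-1) + 375·2 = 43)
  q = 7: r = 31, s = 1 − 7·(-1) = 8, t = -1 − 7·2 = -15  (check: 707·8 + 375·(-15) = 31)
  q = 1: r = 12, s = -1 − 1·8 = -9, t = 2 − 1·(-15) = 17  (check: 707·(-9) + 375·17 = 12)
  q = 2: r = 7, s = 8 − 2·(-9) = 26, t = -15 − 2·17 = -49  (check: 707·26 + 375·(-49) = 7)
  q = 1: r = 5, s = -9 − 1·26 = -35, t = 17 − 1·(-49) = 66  (check: 707·(-35) + 375·66 = 5)
  q = 1: r = 2, s = 26 − 1·(-35) = 61, t = -49 − 1·66 = -115  (check: 707·61 + 375·(-115) = 2)
  q = 2: r = 1, s = -35 − 2·61 = -157, t = 66 − 2·(-115) = 296  (check: 707·(-157) + 375·296 = 1)
The row with r = 1 (the gcd) gives the Bezout coefficients s = -157, t = 296.
Result: 707 · (-157) + 375 · (296) = 1.

gcd(707, 375) = 1; s = -157, t = 296 (check: 707·(-157) + 375·296 = 1).


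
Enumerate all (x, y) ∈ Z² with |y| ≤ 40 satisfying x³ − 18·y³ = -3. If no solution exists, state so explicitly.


The equation is x³ - 18y³ = -3. For fixed y, x³ = 18·y³ − 3, so a solution requires the RHS to be a perfect cube.
Strategy: iterate y from -40 to 40, compute RHS = 18·y³ − 3, and check whether it is a (positive or negative) perfect cube.
Check small values of y:
  y = 0: RHS = -3 is not a perfect cube.
  y = 1: RHS = 15 is not a perfect cube.
  y = -1: RHS = -21 is not a perfect cube.
  y = 2: RHS = 141 is not a perfect cube.
  y = -2: RHS = -147 is not a perfect cube.
  y = 3: RHS = 483 is not a perfect cube.
  y = -3: RHS = -489 is not a perfect cube.
Continuing the search up to |y| = 40 finds no solutions either.
No (x, y) in the scanned range satisfies the equation.

No integer solutions with |y| ≤ 40.


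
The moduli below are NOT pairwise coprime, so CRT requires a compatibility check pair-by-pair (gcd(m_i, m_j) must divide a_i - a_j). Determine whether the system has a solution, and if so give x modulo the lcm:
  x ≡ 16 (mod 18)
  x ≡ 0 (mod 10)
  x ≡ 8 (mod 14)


Moduli 18, 10, 14 are not pairwise coprime, so CRT works modulo lcm(m_i) when all pairwise compatibility conditions hold.
Pairwise compatibility: gcd(m_i, m_j) must divide a_i - a_j for every pair.
Merge one congruence at a time:
  Start: x ≡ 16 (mod 18).
  Combine with x ≡ 0 (mod 10): gcd(18, 10) = 2; 0 - 16 = -16, which IS divisible by 2, so compatible.
    Write x = 16 + 18·t and substitute into x ≡ 0 (mod 10): 18·t ≡ 0 − 16 = -16 (mod 10).
    Divide the congruence (and modulus) by g = 2: 9·t ≡ -8 (mod 5).
    Reduce coefficients mod 5: 4·t ≡ 2 (mod 5).
    The inverse of 4 mod 5 is 4 (since 4·4 = 16 = 3·5 + 1), so t ≡ 4·2 = 8 ≡ 3 (mod 5).
    Then x = 16 + 18·3 = 70, valid modulo lcm(18, 10) = 90: x ≡ 70 (mod 90).
  Combine with x ≡ 8 (mod 14): gcd(90, 14) = 2; 8 - 70 = -62, which IS divisible by 2, so compatible.
    Write x = 70 + 90·t and substitute into x ≡ 8 (mod 14): 90·t ≡ 8 − 70 = -62 (mod 14).
    Divide the congruence (and modulus) by g = 2: 45·t ≡ -31 (mod 7).
    Reduce coefficients mod 7: 3·t ≡ 4 (mod 7).
    The inverse of 3 mod 7 is 5 (since 3·5 = 15 = 2·7 + 1), so t ≡ 5·4 = 20 ≡ 6 (mod 7).
    Then x = 70 + 90·6 = 610, valid modulo lcm(90, 14) = 630: x ≡ 610 (mod 630).
Verify: 610 mod 18 = 16, 610 mod 10 = 0, 610 mod 14 = 8.

x ≡ 610 (mod 630).


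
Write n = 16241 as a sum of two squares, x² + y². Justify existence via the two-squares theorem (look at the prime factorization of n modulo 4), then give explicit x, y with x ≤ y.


Step 1: Factor n = 16241 = 109 · 149.
Step 2: Check the mod-4 condition on each prime factor: 109 ≡ 1 (mod 4), exponent 1; 149 ≡ 1 (mod 4), exponent 1.
All primes ≡ 3 (mod 4) appear to even exponent (or don't appear), so by the two-squares theorem n IS expressible as a sum of two squares.
Step 3: Build a representation. Here n = 109 · 149 is a product of primes ≡ 1 (mod 4). Each prime p ≡ 1 (mod 4) is itself a sum of two squares; find a² by testing p − a² for a perfect square:
  109: 109 − 1² = 108, 109 − 2² = 105, 109 − 3² = 100 = 10² ⇒ 109 = 3² + 10².
  149: 149 − 1² = 148, 149 − 2² = 145, 149 − 3² = 140, 149 − 4² = 133, 149 − 5² = 124, 149 − 6² = 113, 149 − 7² = 100 = 10² ⇒ 149 = 7² + 10².
  Combine using the Brahmagupta–Fibonacci identity (a² + b²)(c² + d²) = (ac − bd)² + (ad + bc)² = (ac + bd)² + (ad − bc)²:
  109 · 149 = 16241: from (3² + 10²)(7² + 10²), take (3·7 − 10·10, 3·10 + 10·7) = (21 − 100, 30 + 70) = (-79, 100); dropping signs (only squares matter) gives (79, 100); check 79² + 100² = 6241 + 10000 = 16241 ✓.
Step 4: Order so x ≤ y and verify: 79² + 100² = 6241 + 10000 = 16241 = n. ✓

n = 16241 = 79² + 100² (one valid representation with x ≤ y).


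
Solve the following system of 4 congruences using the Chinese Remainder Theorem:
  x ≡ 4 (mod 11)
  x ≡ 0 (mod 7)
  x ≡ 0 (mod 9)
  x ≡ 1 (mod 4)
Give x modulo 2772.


Product of moduli M = 11 · 7 · 9 · 4 = 2772.
Merge one congruence at a time:
  Start: x ≡ 4 (mod 11).
  Combine with x ≡ 0 (mod 7); new modulus lcm = 77.
    Write x = 4 + 11·t and substitute into x ≡ 0 (mod 7): 11·t ≡ 0 − 4 = -4 (mod 7).
    Reduce coefficients mod 7: 4·t ≡ 3 (mod 7).
    The inverse of 4 mod 7 is 2 (since 4·2 = 8 = 1·7 + 1), so t ≡ 2·3 = 6 ≡ 6 (mod 7).
    Then x = 4 + 11·6 = 70, valid modulo lcm(11, 7) = 77: x ≡ 70 (mod 77).
  Combine with x ≡ 0 (mod 9); new modulus lcm = 693.
    Write x = 70 + 77·t and substitute into x ≡ 0 (mod 9): 77·t ≡ 0 − 70 = -70 (mod 9).
    Reduce coefficients mod 9: 5·t ≡ 2 (mod 9).
    The inverse of 5 mod 9 is 2 (since 5·2 = 10 = 1·9 + 1), so t ≡ 2·2 = 4 ≡ 4 (mod 9).
    Then x = 70 + 77·4 = 378, valid modulo lcm(77, 9) = 693: x ≡ 378 (mod 693).
  Combine with x ≡ 1 (mod 4); new modulus lcm = 2772.
    Write x = 378 + 693·t and substitute into x ≡ 1 (mod 4): 693·t ≡ 1 − 378 = -377 (mod 4).
    Reduce coefficients mod 4: 1·t ≡ 3 (mod 4).
    So t ≡ 3 (mod 4).
    Then x = 378 + 693·3 = 2457, valid modulo lcm(693, 4) = 2772: x ≡ 2457 (mod 2772).
Verify against each original: 2457 mod 11 = 4, 2457 mod 7 = 0, 2457 mod 9 = 0, 2457 mod 4 = 1.

x ≡ 2457 (mod 2772).


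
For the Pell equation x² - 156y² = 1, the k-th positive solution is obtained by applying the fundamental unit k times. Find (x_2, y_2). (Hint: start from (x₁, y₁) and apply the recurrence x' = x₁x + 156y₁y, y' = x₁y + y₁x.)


Step 1: Find the fundamental solution (x₁, y₁) of x² - 156y² = 1.
  Expand √156 as a continued fraction. a₀ = ⌊√156⌋ = 12; iterate m_{k+1} = d_k·a_k − m_k, d_{k+1} = (156 − m_{k+1}²)/d_k, a_{k+1} = ⌊(a₀ + m_{k+1})/d_{k+1}⌋ (starting m₀ = 0, d₀ = 1), with convergents p_k = a_k·p_{k-1} + p_{k-2}, q_k = a_k·q_{k-1} + q_{k-2} (p₋₁ = 1, q₋₁ = 0):
  k = 0: a₀ = 12; p₀/q₀ = 12/1; p₀² − 156·q₀² = 144 − 156 = -12.
  k = 1: m = 12, d = 12, a = ⌊(12 + 12)/12⌋ = 2; p/q = (2·12 + 1)/(2·1 + 0) = 25/2; p² − 156·q² = 625 − 624 = 1.
  The first convergent with p² − 156·q² = 1 gives the fundamental solution (x₁, y₁) = (25, 2).
Step 2: Apply the recurrence (x_{n+1}, y_{n+1}) = (x₁x_n + 156y₁y_n, x₁y_n + y₁x_n) repeatedly.
  From (x_1, y_1) = (25, 2): x_2 = 25·25 + 156·2·2 = 1249; y_2 = 25·2 + 2·25 = 100.
Step 3: Verify x_2² - 156·y_2² = 1560001 - 1560000 = 1 (should be 1). ✓

(x_1, y_1) = (25, 2); (x_2, y_2) = (1249, 100).


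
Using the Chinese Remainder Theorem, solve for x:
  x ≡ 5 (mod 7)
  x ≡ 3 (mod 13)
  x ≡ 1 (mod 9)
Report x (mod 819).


Moduli 7, 13, 9 are pairwise coprime; by CRT there is a unique solution modulo M = 7 · 13 · 9 = 819.
Solve pairwise, accumulating the modulus:
  Start with x ≡ 5 (mod 7).
  Combine with x ≡ 3 (mod 13): since gcd(7, 13) = 1, we get a unique residue mod 91.
    Write x = 5 + 7·t and substitute into x ≡ 3 (mod 13): 7·t ≡ 3 − 5 = -2 (mod 13).
    Reduce coefficients mod 13: 7·t ≡ 11 (mod 13).
    The inverse of 7 mod 13 is 2 (since 7·2 = 14 = 1·13 + 1), so t ≡ 2·11 = 22 ≡ 9 (mod 13).
    Then x = 5 + 7·9 = 68, valid modulo lcm(7, 13) = 91: x ≡ 68 (mod 91).
  Combine with x ≡ 1 (mod 9): since gcd(91, 9) = 1, we get a unique residue mod 819.
    Write x = 68 + 91·t and substitute into x ≡ 1 (mod 9): 91·t ≡ 1 − 68 = -67 (mod 9).
    Reduce coefficients mod 9: 1·t ≡ 5 (mod 9).
    So t ≡ 5 (mod 9).
    Then x = 68 + 91·5 = 523, valid modulo lcm(91, 9) = 819: x ≡ 523 (mod 819).
Verify: 523 mod 7 = 5 ✓, 523 mod 13 = 3 ✓, 523 mod 9 = 1 ✓.

x ≡ 523 (mod 819).


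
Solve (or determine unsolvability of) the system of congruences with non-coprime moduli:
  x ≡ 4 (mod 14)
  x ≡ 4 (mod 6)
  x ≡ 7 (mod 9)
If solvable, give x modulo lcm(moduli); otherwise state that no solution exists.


Moduli 14, 6, 9 are not pairwise coprime, so CRT works modulo lcm(m_i) when all pairwise compatibility conditions hold.
Pairwise compatibility: gcd(m_i, m_j) must divide a_i - a_j for every pair.
Merge one congruence at a time:
  Start: x ≡ 4 (mod 14).
  Combine with x ≡ 4 (mod 6): gcd(14, 6) = 2; 4 - 4 = 0, which IS divisible by 2, so compatible.
    Write x = 4 + 14·t and substitute into x ≡ 4 (mod 6): 14·t ≡ 4 − 4 = 0 (mod 6).
    Divide the congruence (and modulus) by g = 2: 7·t ≡ 0 (mod 3).
    Reduce coefficients mod 3: 1·t ≡ 0 (mod 3).
    So t ≡ 0 (mod 3).
    Then x = 4 + 14·0 = 4, valid modulo lcm(14, 6) = 42: x ≡ 4 (mod 42).
  Combine with x ≡ 7 (mod 9): gcd(42, 9) = 3; 7 - 4 = 3, which IS divisible by 3, so compatible.
    Write x = 4 + 42·t and substitute into x ≡ 7 (mod 9): 42·t ≡ 7 − 4 = 3 (mod 9).
    Divide the congruence (and modulus) by g = 3: 14·t ≡ 1 (mod 3).
    Reduce coefficients mod 3: 2·t ≡ 1 (mod 3).
    The inverse of 2 mod 3 is 2 (since 2·2 = 4 = 1·3 + 1), so t ≡ 2·1 = 2 ≡ 2 (mod 3).
    Then x = 4 + 42·2 = 88, valid modulo lcm(42, 9) = 126: x ≡ 88 (mod 126).
Verify: 88 mod 14 = 4, 88 mod 6 = 4, 88 mod 9 = 7.

x ≡ 88 (mod 126).


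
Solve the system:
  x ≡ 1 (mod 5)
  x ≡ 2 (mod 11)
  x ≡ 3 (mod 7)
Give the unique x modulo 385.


Moduli 5, 11, 7 are pairwise coprime; by CRT there is a unique solution modulo M = 5 · 11 · 7 = 385.
Solve pairwise, accumulating the modulus:
  Start with x ≡ 1 (mod 5).
  Combine with x ≡ 2 (mod 11): since gcd(5, 11) = 1, we get a unique residue mod 55.
    Write x = 1 + 5·t and substitute into x ≡ 2 (mod 11): 5·t ≡ 2 − 1 = 1 (mod 11).
    The inverse of 5 mod 11 is 9 (since 5·9 = 45 = 4·11 + 1), so t ≡ 9·1 = 9 ≡ 9 (mod 11).
    Then x = 1 + 5·9 = 46, valid modulo lcm(5, 11) = 55: x ≡ 46 (mod 55).
  Combine with x ≡ 3 (mod 7): since gcd(55, 7) = 1, we get a unique residue mod 385.
    Write x = 46 + 55·t and substitute into x ≡ 3 (mod 7): 55·t ≡ 3 − 46 = -43 (mod 7).
    Reduce coefficients mod 7: 6·t ≡ 6 (mod 7).
    The inverse of 6 mod 7 is 6 (since 6·6 = 36 = 5·7 + 1), so t ≡ 6·6 = 36 ≡ 1 (mod 7).
    Then x = 46 + 55·1 = 101, valid modulo lcm(55, 7) = 385: x ≡ 101 (mod 385).
Verify: 101 mod 5 = 1 ✓, 101 mod 11 = 2 ✓, 101 mod 7 = 3 ✓.

x ≡ 101 (mod 385).


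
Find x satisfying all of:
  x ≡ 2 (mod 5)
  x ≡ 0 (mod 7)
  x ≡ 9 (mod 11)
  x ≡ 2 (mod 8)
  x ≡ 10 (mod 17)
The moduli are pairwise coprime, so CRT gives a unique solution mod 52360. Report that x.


Product of moduli M = 5 · 7 · 11 · 8 · 17 = 52360.
Merge one congruence at a time:
  Start: x ≡ 2 (mod 5).
  Combine with x ≡ 0 (mod 7); new modulus lcm = 35.
    Write x = 2 + 5·t and substitute into x ≡ 0 (mod 7): 5·t ≡ 0 − 2 = -2 (mod 7).
    Reduce coefficients mod 7: 5·t ≡ 5 (mod 7).
    The inverse of 5 mod 7 is 3 (since 5·3 = 15 = 2·7 + 1), so t ≡ 3·5 = 15 ≡ 1 (mod 7).
    Then x = 2 + 5·1 = 7, valid modulo lcm(5, 7) = 35: x ≡ 7 (mod 35).
  Combine with x ≡ 9 (mod 11); new modulus lcm = 385.
    Write x = 7 + 35·t and substitute into x ≡ 9 (mod 11): 35·t ≡ 9 − 7 = 2 (mod 11).
    Reduce coefficients mod 11: 2·t ≡ 2 (mod 11).
    The inverse of 2 mod 11 is 6 (since 2·6 = 12 = 1·11 + 1), so t ≡ 6·2 = 12 ≡ 1 (mod 11).
    Then x = 7 + 35·1 = 42, valid modulo lcm(35, 11) = 385: x ≡ 42 (mod 385).
  Combine with x ≡ 2 (mod 8); new modulus lcm = 3080.
    Write x = 42 + 385·t and substitute into x ≡ 2 (mod 8): 385·t ≡ 2 − 42 = -40 (mod 8).
    Reduce coefficients mod 8: 1·t ≡ 0 (mod 8).
    So t ≡ 0 (mod 8).
    Then x = 42 + 385·0 = 42, valid modulo lcm(385, 8) = 3080: x ≡ 42 (mod 3080).
  Combine with x ≡ 10 (mod 17); new modulus lcm = 52360.
    Write x = 42 + 3080·t and substitute into x ≡ 10 (mod 17): 3080·t ≡ 10 − 42 = -32 (mod 17).
    Reduce coefficients mod 17: 3·t ≡ 2 (mod 17).
    The inverse of 3 mod 17 is 6 (since 3·6 = 18 = 1·17 + 1), so t ≡ 6·2 = 12 ≡ 12 (mod 17).
    Then x = 42 + 3080·12 = 37002, valid modulo lcm(3080, 17) = 52360: x ≡ 37002 (mod 52360).
Verify against each original: 37002 mod 5 = 2, 37002 mod 7 = 0, 37002 mod 11 = 9, 37002 mod 8 = 2, 37002 mod 17 = 10.

x ≡ 37002 (mod 52360).


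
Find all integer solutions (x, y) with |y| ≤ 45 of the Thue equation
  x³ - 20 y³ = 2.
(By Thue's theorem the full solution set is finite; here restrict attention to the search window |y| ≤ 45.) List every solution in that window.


The equation is x³ - 20y³ = 2. For fixed y, x³ = 20·y³ + 2, so a solution requires the RHS to be a perfect cube.
Strategy: iterate y from -45 to 45, compute RHS = 20·y³ + 2, and check whether it is a (positive or negative) perfect cube.
Check small values of y:
  y = 0: RHS = 2 is not a perfect cube.
  y = 1: RHS = 22 is not a perfect cube.
  y = -1: RHS = -18 is not a perfect cube.
  y = 2: RHS = 162 is not a perfect cube.
  y = -2: RHS = -158 is not a perfect cube.
  y = 3: RHS = 542 is not a perfect cube.
  y = -3: RHS = -538 is not a perfect cube.
Continuing the search up to |y| = 45 finds no solutions either.
No (x, y) in the scanned range satisfies the equation.

No integer solutions with |y| ≤ 45.


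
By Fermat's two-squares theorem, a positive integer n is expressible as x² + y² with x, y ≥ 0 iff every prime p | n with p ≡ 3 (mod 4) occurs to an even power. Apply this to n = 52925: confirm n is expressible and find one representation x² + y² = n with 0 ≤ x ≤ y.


Step 1: Factor n = 52925 = 5^2 · 29 · 73.
Step 2: Check the mod-4 condition on each prime factor: 5 ≡ 1 (mod 4), exponent 2; 29 ≡ 1 (mod 4), exponent 1; 73 ≡ 1 (mod 4), exponent 1.
All primes ≡ 3 (mod 4) appear to even exponent (or don't appear), so by the two-squares theorem n IS expressible as a sum of two squares.
Step 3: Build a representation. Group n = k² · m with k = 5 and m = 29 · 73 = 2117 (a product of primes ≡ 1 (mod 4)); a representation of m scales to one of n via (k·x)² + (k·y)² = k²(x² + y²). Each prime p ≡ 1 (mod 4) is itself a sum of two squares; find a² by testing p − a² for a perfect square:
  29: 29 − 1² = 28, 29 − 2² = 25 = 5² ⇒ 29 = 2² + 5².
  73: 73 − 1² = 72, 73 − 2² = 69, 73 − 3² = 64 = 8² ⇒ 73 = 3² + 8².
  Combine using the Brahmagupta–Fibonacci identity (a² + b²)(c² + d²) = (ac − bd)² + (ad + bc)² = (ac + bd)² + (ad − bc)²:
  29 · 73 = 2117: from (2² + 5²)(3² + 8²), take (2·3 − 5·8, 2·8 + 5·3) = (6 − 40, 16 + 15) = (-34, 31); dropping signs (only squares matter) gives (34, 31); check 34² + 31² = 1156 + 961 = 2117 ✓.
  Scale by k = 5: (5·34, 5·31) = (170, 155).
Step 4: Order so x ≤ y and verify: 155² + 170² = 24025 + 28900 = 52925 = n. ✓

n = 52925 = 155² + 170² (one valid representation with x ≤ y).


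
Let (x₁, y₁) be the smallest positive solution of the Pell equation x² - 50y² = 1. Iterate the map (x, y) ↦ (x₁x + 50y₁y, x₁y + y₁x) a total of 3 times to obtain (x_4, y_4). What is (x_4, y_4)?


Step 1: Find the fundamental solution (x₁, y₁) of x² - 50y² = 1.
  Expand √50 as a continued fraction. a₀ = ⌊√50⌋ = 7; iterate m_{k+1} = d_k·a_k − m_k, d_{k+1} = (50 − m_{k+1}²)/d_k, a_{k+1} = ⌊(a₀ + m_{k+1})/d_{k+1}⌋ (starting m₀ = 0, d₀ = 1), with convergents p_k = a_k·p_{k-1} + p_{k-2}, q_k = a_k·q_{k-1} + q_{k-2} (p₋₁ = 1, q₋₁ = 0):
  k = 0: a₀ = 7; p₀/q₀ = 7/1; p₀² − 50·q₀² = 49 − 50 = -1.
  k = 1: m = 7, d = 1, a = ⌊(7 + 7)/1⌋ = 14; p/q = (14·7 + 1)/(14·1 + 0) = 99/14; p² − 50·q² = 9801 − 9800 = 1.
  The first convergent with p² − 50·q² = 1 gives the fundamental solution (x₁, y₁) = (99, 14).
Step 2: Apply the recurrence (x_{n+1}, y_{n+1}) = (x₁x_n + 50y₁y_n, x₁y_n + y₁x_n) repeatedly.
  From (x_1, y_1) = (99, 14): x_2 = 99·99 + 50·14·14 = 19601; y_2 = 99·14 + 14·99 = 2772.
  From (x_2, y_2) = (19601, 2772): x_3 = 99·19601 + 50·14·2772 = 3880899; y_3 = 99·2772 + 14·19601 = 548842.
  From (x_3, y_3) = (3880899, 548842): x_4 = 99·3880899 + 50·14·548842 = 768398401; y_4 = 99·548842 + 14·3880899 = 108667944.
Step 3: Verify x_4² - 50·y_4² = 590436102659356801 - 590436102659356800 = 1 (should be 1). ✓

(x_1, y_1) = (99, 14); (x_4, y_4) = (768398401, 108667944).


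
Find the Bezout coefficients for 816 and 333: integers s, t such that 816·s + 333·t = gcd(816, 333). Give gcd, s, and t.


Euclidean algorithm on (816, 333) — divide until remainder is 0:
  816 = 2 · 333 + 150
  333 = 2 · 150 + 33
  150 = 4 · 33 + 18
  33 = 1 · 18 + 15
  18 = 1 · 15 + 3
  15 = 5 · 3 + 0
gcd(816, 333) = 3.
Track Bezout coefficients alongside the remainders: start with r₀ = 816 = a·1 + b·0 (s = 1, t = 0) and r₁ = 333 = a·0 + b·1 (s = 0, t = 1); each new remainder r_{k+1} = r_{k-1} − q_k·r_k inherits s_{k+1} = s_{k-1} − q_k·s_k, t_{k+1} = t_{k-1} − q_k·t_k, so r_k = a·s_k + b·t_k at every step:
  q = 2: r = 150, s = 1 − 2·0 = 1, t = 0 − 2·1 = -2  (check: 816·1 + 333·(-2) = 150)
  q = 2: r = 33, s = 0 − 2·1 = -2, t = 1 − 2·(-2) = 5  (check: 816·(-2) + 333·5 = 33)
  q = 4: r = 18, s = 1 − 4·(-2) = 9, t = -2 − 4·5 = -22  (check: 816·9 + 333·(-22) = 18)
  q = 1: r = 15, s = -2 − 1·9 = -11, t = 5 − 1·(-22) = 27  (check: 816·(-11) + 333·27 = 15)
  q = 1: r = 3, s = 9 − 1·(-11) = 20, t = -22 − 1·27 = -49  (check: 816·20 + 333·(-49) = 3)
The row with r = 3 (the gcd) gives the Bezout coefficients s = 20, t = -49.
Result: 816 · (20) + 333 · (-49) = 3.

gcd(816, 333) = 3; s = 20, t = -49 (check: 816·20 + 333·(-49) = 3).


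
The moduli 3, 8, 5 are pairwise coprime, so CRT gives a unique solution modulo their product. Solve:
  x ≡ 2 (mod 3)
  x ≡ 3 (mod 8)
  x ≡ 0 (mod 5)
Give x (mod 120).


Moduli 3, 8, 5 are pairwise coprime; by CRT there is a unique solution modulo M = 3 · 8 · 5 = 120.
Solve pairwise, accumulating the modulus:
  Start with x ≡ 2 (mod 3).
  Combine with x ≡ 3 (mod 8): since gcd(3, 8) = 1, we get a unique residue mod 24.
    Write x = 2 + 3·t and substitute into x ≡ 3 (mod 8): 3·t ≡ 3 − 2 = 1 (mod 8).
    The inverse of 3 mod 8 is 3 (since 3·3 = 9 = 1·8 + 1), so t ≡ 3·1 = 3 ≡ 3 (mod 8).
    Then x = 2 + 3·3 = 11, valid modulo lcm(3, 8) = 24: x ≡ 11 (mod 24).
  Combine with x ≡ 0 (mod 5): since gcd(24, 5) = 1, we get a unique residue mod 120.
    Write x = 11 + 24·t and substitute into x ≡ 0 (mod 5): 24·t ≡ 0 − 11 = -11 (mod 5).
    Reduce coefficients mod 5: 4·t ≡ 4 (mod 5).
    The inverse of 4 mod 5 is 4 (since 4·4 = 16 = 3·5 + 1), so t ≡ 4·4 = 16 ≡ 1 (mod 5).
    Then x = 11 + 24·1 = 35, valid modulo lcm(24, 5) = 120: x ≡ 35 (mod 120).
Verify: 35 mod 3 = 2 ✓, 35 mod 8 = 3 ✓, 35 mod 5 = 0 ✓.

x ≡ 35 (mod 120).


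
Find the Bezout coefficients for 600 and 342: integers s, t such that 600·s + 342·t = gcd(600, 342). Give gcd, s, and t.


Euclidean algorithm on (600, 342) — divide until remainder is 0:
  600 = 1 · 342 + 258
  342 = 1 · 258 + 84
  258 = 3 · 84 + 6
  84 = 14 · 6 + 0
gcd(600, 342) = 6.
Track Bezout coefficients alongside the remainders: start with r₀ = 600 = a·1 + b·0 (s = 1, t = 0) and r₁ = 342 = a·0 + b·1 (s = 0, t = 1); each new remainder r_{k+1} = r_{k-1} − q_k·r_k inherits s_{k+1} = s_{k-1} − q_k·s_k, t_{k+1} = t_{k-1} − q_k·t_k, so r_k = a·s_k + b·t_k at every step:
  q = 1: r = 258, s = 1 − 1·0 = 1, t = 0 − 1·1 = -1  (check: 600·1 + 342·(-1) = 258)
  q = 1: r = 84, s = 0 − 1·1 = -1, t = 1 − 1·(-1) = 2  (check: 600·(-1) + 342·2 = 84)
  q = 3: r = 6, s = 1 − 3·(-1) = 4, t = -1 − 3·2 = -7  (check: 600·4 + 342·(-7) = 6)
The row with r = 6 (the gcd) gives the Bezout coefficients s = 4, t = -7.
Result: 600 · (4) + 342 · (-7) = 6.

gcd(600, 342) = 6; s = 4, t = -7 (check: 600·4 + 342·(-7) = 6).


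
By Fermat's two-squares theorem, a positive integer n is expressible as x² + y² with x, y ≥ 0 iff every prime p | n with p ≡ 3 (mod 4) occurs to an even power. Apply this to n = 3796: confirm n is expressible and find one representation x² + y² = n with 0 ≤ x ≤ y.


Step 1: Factor n = 3796 = 2^2 · 13 · 73.
Step 2: Check the mod-4 condition on each prime factor: 2 = 2 (special); 13 ≡ 1 (mod 4), exponent 1; 73 ≡ 1 (mod 4), exponent 1.
All primes ≡ 3 (mod 4) appear to even exponent (or don't appear), so by the two-squares theorem n IS expressible as a sum of two squares.
Step 3: Build a representation. Group n = k² · m with k = 2 and m = 13 · 73 = 949 (a product of primes ≡ 1 (mod 4)); a representation of m scales to one of n via (k·x)² + (k·y)² = k²(x² + y²). Each prime p ≡ 1 (mod 4) is itself a sum of two squares; find a² by testing p − a² for a perfect square:
  13: 13 − 1² = 12, 13 − 2² = 9 = 3² ⇒ 13 = 2² + 3².
  73: 73 − 1² = 72, 73 − 2² = 69, 73 − 3² = 64 = 8² ⇒ 73 = 3² + 8².
  Combine using the Brahmagupta–Fibonacci identity (a² + b²)(c² + d²) = (ac − bd)² + (ad + bc)² = (ac + bd)² + (ad − bc)²:
  13 · 73 = 949: from (2² + 3²)(3² + 8²), take (2·3 − 3·8, 2·8 + 3·3) = (6 − 24, 16 + 9) = (-18, 25); dropping signs (only squares matter) gives (18, 25); check 18² + 25² = 324 + 625 = 949 ✓.
  Scale by k = 2: (2·18, 2·25) = (36, 50).
Step 4: Order so x ≤ y and verify: 36² + 50² = 1296 + 2500 = 3796 = n. ✓

n = 3796 = 36² + 50² (one valid representation with x ≤ y).


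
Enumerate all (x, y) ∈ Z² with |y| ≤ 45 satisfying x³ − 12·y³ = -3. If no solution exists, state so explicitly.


The equation is x³ - 12y³ = -3. For fixed y, x³ = 12·y³ − 3, so a solution requires the RHS to be a perfect cube.
Strategy: iterate y from -45 to 45, compute RHS = 12·y³ − 3, and check whether it is a (positive or negative) perfect cube.
Check small values of y:
  y = 0: RHS = -3 is not a perfect cube.
  y = 1: RHS = 9 is not a perfect cube.
  y = -1: RHS = -15 is not a perfect cube.
  y = 2: RHS = 93 is not a perfect cube.
  y = -2: RHS = -99 is not a perfect cube.
  y = 3: RHS = 321 is not a perfect cube.
  y = -3: RHS = -327 is not a perfect cube.
Continuing the search up to |y| = 45 finds no solutions either.
No (x, y) in the scanned range satisfies the equation.

No integer solutions with |y| ≤ 45.


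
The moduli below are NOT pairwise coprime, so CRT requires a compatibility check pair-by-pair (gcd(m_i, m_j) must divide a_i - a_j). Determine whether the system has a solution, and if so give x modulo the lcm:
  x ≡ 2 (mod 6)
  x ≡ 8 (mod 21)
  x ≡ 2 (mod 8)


Moduli 6, 21, 8 are not pairwise coprime, so CRT works modulo lcm(m_i) when all pairwise compatibility conditions hold.
Pairwise compatibility: gcd(m_i, m_j) must divide a_i - a_j for every pair.
Merge one congruence at a time:
  Start: x ≡ 2 (mod 6).
  Combine with x ≡ 8 (mod 21): gcd(6, 21) = 3; 8 - 2 = 6, which IS divisible by 3, so compatible.
    Write x = 2 + 6·t and substitute into x ≡ 8 (mod 21): 6·t ≡ 8 − 2 = 6 (mod 21).
    Divide the congruence (and modulus) by g = 3: 2·t ≡ 2 (mod 7).
    The inverse of 2 mod 7 is 4 (since 2·4 = 8 = 1·7 + 1), so t ≡ 4·2 = 8 ≡ 1 (mod 7).
    Then x = 2 + 6·1 = 8, valid modulo lcm(6, 21) = 42: x ≡ 8 (mod 42).
  Combine with x ≡ 2 (mod 8): gcd(42, 8) = 2; 2 - 8 = -6, which IS divisible by 2, so compatible.
    Write x = 8 + 42·t and substitute into x ≡ 2 (mod 8): 42·t ≡ 2 − 8 = -6 (mod 8).
    Divide the congruence (and modulus) by g = 2: 21·t ≡ -3 (mod 4).
    Reduce coefficients mod 4: 1·t ≡ 1 (mod 4).
    So t ≡ 1 (mod 4).
    Then x = 8 + 42·1 = 50, valid modulo lcm(42, 8) = 168: x ≡ 50 (mod 168).
Verify: 50 mod 6 = 2, 50 mod 21 = 8, 50 mod 8 = 2.

x ≡ 50 (mod 168).


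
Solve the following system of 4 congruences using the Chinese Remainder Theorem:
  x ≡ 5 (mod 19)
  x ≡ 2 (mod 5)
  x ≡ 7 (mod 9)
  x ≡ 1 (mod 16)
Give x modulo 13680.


Product of moduli M = 19 · 5 · 9 · 16 = 13680.
Merge one congruence at a time:
  Start: x ≡ 5 (mod 19).
  Combine with x ≡ 2 (mod 5); new modulus lcm = 95.
    Write x = 5 + 19·t and substitute into x ≡ 2 (mod 5): 19·t ≡ 2 − 5 = -3 (mod 5).
    Reduce coefficients mod 5: 4·t ≡ 2 (mod 5).
    The inverse of 4 mod 5 is 4 (since 4·4 = 16 = 3·5 + 1), so t ≡ 4·2 = 8 ≡ 3 (mod 5).
    Then x = 5 + 19·3 = 62, valid modulo lcm(19, 5) = 95: x ≡ 62 (mod 95).
  Combine with x ≡ 7 (mod 9); new modulus lcm = 855.
    Write x = 62 + 95·t and substitute into x ≡ 7 (mod 9): 95·t ≡ 7 − 62 = -55 (mod 9).
    Reduce coefficients mod 9: 5·t ≡ 8 (mod 9).
    The inverse of 5 mod 9 is 2 (since 5·2 = 10 = 1·9 + 1), so t ≡ 2·8 = 16 ≡ 7 (mod 9).
    Then x = 62 + 95·7 = 727, valid modulo lcm(95, 9) = 855: x ≡ 727 (mod 855).
  Combine with x ≡ 1 (mod 16); new modulus lcm = 13680.
    Write x = 727 + 855·t and substitute into x ≡ 1 (mod 16): 855·t ≡ 1 − 727 = -726 (mod 16).
    Reduce coefficients mod 16: 7·t ≡ 10 (mod 16).
    The inverse of 7 mod 16 is 7 (since 7·7 = 49 = 3·16 + 1), so t ≡ 7·10 = 70 ≡ 6 (mod 16).
    Then x = 727 + 855·6 = 5857, valid modulo lcm(855, 16) = 13680: x ≡ 5857 (mod 13680).
Verify against each original: 5857 mod 19 = 5, 5857 mod 5 = 2, 5857 mod 9 = 7, 5857 mod 16 = 1.

x ≡ 5857 (mod 13680).


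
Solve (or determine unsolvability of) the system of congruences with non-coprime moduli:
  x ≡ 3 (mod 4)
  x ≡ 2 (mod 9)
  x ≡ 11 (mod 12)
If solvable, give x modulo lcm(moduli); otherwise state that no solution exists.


Moduli 4, 9, 12 are not pairwise coprime, so CRT works modulo lcm(m_i) when all pairwise compatibility conditions hold.
Pairwise compatibility: gcd(m_i, m_j) must divide a_i - a_j for every pair.
Merge one congruence at a time:
  Start: x ≡ 3 (mod 4).
  Combine with x ≡ 2 (mod 9): gcd(4, 9) = 1; 2 - 3 = -1, which IS divisible by 1, so compatible.
    Write x = 3 + 4·t and substitute into x ≡ 2 (mod 9): 4·t ≡ 2 − 3 = -1 (mod 9).
    Reduce coefficients mod 9: 4·t ≡ 8 (mod 9).
    The inverse of 4 mod 9 is 7 (since 4·7 = 28 = 3·9 + 1), so t ≡ 7·8 = 56 ≡ 2 (mod 9).
    Then x = 3 + 4·2 = 11, valid modulo lcm(4, 9) = 36: x ≡ 11 (mod 36).
  Combine with x ≡ 11 (mod 12): gcd(36, 12) = 12; 11 - 11 = 0, which IS divisible by 12, so compatible.
    Write x = 11 + 36·t and substitute into x ≡ 11 (mod 12): 36·t ≡ 11 − 11 = 0 (mod 12).
    Divide the congruence (and modulus) by g = 12: 3·t ≡ 0 (mod 1).
    Modulo 1 every t works; take t = 0.
    Then x = 11 + 36·0 = 11, valid modulo lcm(36, 12) = 36: x ≡ 11 (mod 36).
Verify: 11 mod 4 = 3, 11 mod 9 = 2, 11 mod 12 = 11.

x ≡ 11 (mod 36).


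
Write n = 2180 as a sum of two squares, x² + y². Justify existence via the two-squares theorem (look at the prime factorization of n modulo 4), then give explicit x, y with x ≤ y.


Step 1: Factor n = 2180 = 2^2 · 5 · 109.
Step 2: Check the mod-4 condition on each prime factor: 2 = 2 (special); 5 ≡ 1 (mod 4), exponent 1; 109 ≡ 1 (mod 4), exponent 1.
All primes ≡ 3 (mod 4) appear to even exponent (or don't appear), so by the two-squares theorem n IS expressible as a sum of two squares.
Step 3: Build a representation. Group n = k² · m with k = 2 and m = 5 · 109 = 545 (a product of primes ≡ 1 (mod 4)); a representation of m scales to one of n via (k·x)² + (k·y)² = k²(x² + y²). Each prime p ≡ 1 (mod 4) is itself a sum of two squares; find a² by testing p − a² for a perfect square:
  5: 5 − 1² = 4 = 2² ⇒ 5 = 1² + 2².
  109: 109 − 1² = 108, 109 − 2² = 105, 109 − 3² = 100 = 10² ⇒ 109 = 3² + 10².
  Combine using the Brahmagupta–Fibonacci identity (a² + b²)(c² + d²) = (ac − bd)² + (ad + bc)² = (ac + bd)² + (ad − bc)²:
  5 · 109 = 545: from (1² + 2²)(3² + 10²), take (1·3 − 2·10, 1·10 + 2·3) = (3 − 20, 10 + 6) = (-17, 16); dropping signs (only squares matter) gives (17, 16); check 17² + 16² = 289 + 256 = 545 ✓.
  Scale by k = 2: (2·17, 2·16) = (34, 32).
Step 4: Order so x ≤ y and verify: 32² + 34² = 1024 + 1156 = 2180 = n. ✓

n = 2180 = 32² + 34² (one valid representation with x ≤ y).


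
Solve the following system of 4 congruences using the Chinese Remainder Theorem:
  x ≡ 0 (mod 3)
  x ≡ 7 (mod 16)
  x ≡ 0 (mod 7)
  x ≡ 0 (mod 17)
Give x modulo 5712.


Product of moduli M = 3 · 16 · 7 · 17 = 5712.
Merge one congruence at a time:
  Start: x ≡ 0 (mod 3).
  Combine with x ≡ 7 (mod 16); new modulus lcm = 48.
    Write x = 0 + 3·t and substitute into x ≡ 7 (mod 16): 3·t ≡ 7 − 0 = 7 (mod 16).
    The inverse of 3 mod 16 is 11 (since 3·11 = 33 = 2·16 + 1), so t ≡ 11·7 = 77 ≡ 13 (mod 16).
    Then x = 0 + 3·13 = 39, valid modulo lcm(3, 16) = 48: x ≡ 39 (mod 48).
  Combine with x ≡ 0 (mod 7); new modulus lcm = 336.
    Write x = 39 + 48·t and substitute into x ≡ 0 (mod 7): 48·t ≡ 0 − 39 = -39 (mod 7).
    Reduce coefficients mod 7: 6·t ≡ 3 (mod 7).
    The inverse of 6 mod 7 is 6 (since 6·6 = 36 = 5·7 + 1), so t ≡ 6·3 = 18 ≡ 4 (mod 7).
    Then x = 39 + 48·4 = 231, valid modulo lcm(48, 7) = 336: x ≡ 231 (mod 336).
  Combine with x ≡ 0 (mod 17); new modulus lcm = 5712.
    Write x = 231 + 336·t and substitute into x ≡ 0 (mod 17): 336·t ≡ 0 − 231 = -231 (mod 17).
    Reduce coefficients mod 17: 13·t ≡ 7 (mod 17).
    The inverse of 13 mod 17 is 4 (since 13·4 = 52 = 3·17 + 1), so t ≡ 4·7 = 28 ≡ 11 (mod 17).
    Then x = 231 + 336·11 = 3927, valid modulo lcm(336, 17) = 5712: x ≡ 3927 (mod 5712).
Verify against each original: 3927 mod 3 = 0, 3927 mod 16 = 7, 3927 mod 7 = 0, 3927 mod 17 = 0.

x ≡ 3927 (mod 5712).


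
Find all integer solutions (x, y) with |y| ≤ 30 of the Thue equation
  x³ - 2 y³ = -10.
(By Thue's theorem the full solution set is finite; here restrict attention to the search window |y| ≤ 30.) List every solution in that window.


The equation is x³ - 2y³ = -10. For fixed y, x³ = 2·y³ − 10, so a solution requires the RHS to be a perfect cube.
Strategy: iterate y from -30 to 30, compute RHS = 2·y³ − 10, and check whether it is a (positive or negative) perfect cube.
Check small values of y:
  y = 0: RHS = -10 is not a perfect cube.
  y = 1: RHS = -8 = (-2)³ ⇒ x = -2 works.
  y = -1: RHS = -12 is not a perfect cube.
  y = 2: RHS = 6 is not a perfect cube.
  y = -2: RHS = -26 is not a perfect cube.
  y = 3: RHS = 44 is not a perfect cube.
  y = -3: RHS = -64 = (-4)³ ⇒ x = -4 works.
Continuing the search up to |y| = 30 finds no further solutions beyond those listed.
Collected solutions: (-2, 1), (-4, -3).

Solutions (with |y| ≤ 30): (-2, 1), (-4, -3).


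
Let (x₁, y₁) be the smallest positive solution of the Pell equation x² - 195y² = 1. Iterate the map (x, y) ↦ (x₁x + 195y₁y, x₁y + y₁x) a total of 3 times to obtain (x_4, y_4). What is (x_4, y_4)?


Step 1: Find the fundamental solution (x₁, y₁) of x² - 195y² = 1.
  Expand √195 as a continued fraction. a₀ = ⌊√195⌋ = 13; iterate m_{k+1} = d_k·a_k − m_k, d_{k+1} = (195 − m_{k+1}²)/d_k, a_{k+1} = ⌊(a₀ + m_{k+1})/d_{k+1}⌋ (starting m₀ = 0, d₀ = 1), with convergents p_k = a_k·p_{k-1} + p_{k-2}, q_k = a_k·q_{k-1} + q_{k-2} (p₋₁ = 1, q₋₁ = 0):
  k = 0: a₀ = 13; p₀/q₀ = 13/1; p₀² − 195·q₀² = 169 − 195 = -26.
  k = 1: m = 13, d = 26, a = ⌊(13 + 13)/26⌋ = 1; p/q = (1·13 + 1)/(1·1 + 0) = 14/1; p² − 195·q² = 196 − 195 = 1.
  The first convergent with p² − 195·q² = 1 gives the fundamental solution (x₁, y₁) = (14, 1).
Step 2: Apply the recurrence (x_{n+1}, y_{n+1}) = (x₁x_n + 195y₁y_n, x₁y_n + y₁x_n) repeatedly.
  From (x_1, y_1) = (14, 1): x_2 = 14·14 + 195·1·1 = 391; y_2 = 14·1 + 1·14 = 28.
  From (x_2, y_2) = (391, 28): x_3 = 14·391 + 195·1·28 = 10934; y_3 = 14·28 + 1·391 = 783.
  From (x_3, y_3) = (10934, 783): x_4 = 14·10934 + 195·1·783 = 305761; y_4 = 14·783 + 1·10934 = 21896.
Step 3: Verify x_4² - 195·y_4² = 93489789121 - 93489789120 = 1 (should be 1). ✓

(x_1, y_1) = (14, 1); (x_4, y_4) = (305761, 21896).


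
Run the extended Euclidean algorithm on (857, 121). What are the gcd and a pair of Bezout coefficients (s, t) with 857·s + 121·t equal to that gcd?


Euclidean algorithm on (857, 121) — divide until remainder is 0:
  857 = 7 · 121 + 10
  121 = 12 · 10 + 1
  10 = 10 · 1 + 0
gcd(857, 121) = 1.
Track Bezout coefficients alongside the remainders: start with r₀ = 857 = a·1 + b·0 (s = 1, t = 0) and r₁ = 121 = a·0 + b·1 (s = 0, t = 1); each new remainder r_{k+1} = r_{k-1} − q_k·r_k inherits s_{k+1} = s_{k-1} − q_k·s_k, t_{k+1} = t_{k-1} − q_k·t_k, so r_k = a·s_k + b·t_k at every step:
  q = 7: r = 10, s = 1 − 7·0 = 1, t = 0 − 7·1 = -7  (check: 857·1 + 121·(-7) = 10)
  q = 12: r = 1, s = 0 − 12·1 = -12, t = 1 − 12·(-7) = 85  (check: 857·(-12) + 121·85 = 1)
The row with r = 1 (the gcd) gives the Bezout coefficients s = -12, t = 85.
Result: 857 · (-12) + 121 · (85) = 1.

gcd(857, 121) = 1; s = -12, t = 85 (check: 857·(-12) + 121·85 = 1).


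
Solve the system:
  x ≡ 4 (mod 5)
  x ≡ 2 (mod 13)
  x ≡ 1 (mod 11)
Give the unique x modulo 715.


Moduli 5, 13, 11 are pairwise coprime; by CRT there is a unique solution modulo M = 5 · 13 · 11 = 715.
Solve pairwise, accumulating the modulus:
  Start with x ≡ 4 (mod 5).
  Combine with x ≡ 2 (mod 13): since gcd(5, 13) = 1, we get a unique residue mod 65.
    Write x = 4 + 5·t and substitute into x ≡ 2 (mod 13): 5·t ≡ 2 − 4 = -2 (mod 13).
    Reduce coefficients mod 13: 5·t ≡ 11 (mod 13).
    The inverse of 5 mod 13 is 8 (since 5·8 = 40 = 3·13 + 1), so t ≡ 8·11 = 88 ≡ 10 (mod 13).
    Then x = 4 + 5·10 = 54, valid modulo lcm(5, 13) = 65: x ≡ 54 (mod 65).
  Combine with x ≡ 1 (mod 11): since gcd(65, 11) = 1, we get a unique residue mod 715.
    Write x = 54 + 65·t and substitute into x ≡ 1 (mod 11): 65·t ≡ 1 − 54 = -53 (mod 11).
    Reduce coefficients mod 11: 10·t ≡ 2 (mod 11).
    The inverse of 10 mod 11 is 10 (since 10·10 = 100 = 9·11 + 1), so t ≡ 10·2 = 20 ≡ 9 (mod 11).
    Then x = 54 + 65·9 = 639, valid modulo lcm(65, 11) = 715: x ≡ 639 (mod 715).
Verify: 639 mod 5 = 4 ✓, 639 mod 13 = 2 ✓, 639 mod 11 = 1 ✓.

x ≡ 639 (mod 715).
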